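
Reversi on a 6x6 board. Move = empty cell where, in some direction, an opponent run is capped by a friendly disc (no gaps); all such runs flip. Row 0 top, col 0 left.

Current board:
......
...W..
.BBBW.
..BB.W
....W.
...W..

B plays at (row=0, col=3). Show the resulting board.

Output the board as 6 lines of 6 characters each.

Answer: ...B..
...B..
.BBBW.
..BB.W
....W.
...W..

Derivation:
Place B at (0,3); scan 8 dirs for brackets.
Dir NW: edge -> no flip
Dir N: edge -> no flip
Dir NE: edge -> no flip
Dir W: first cell '.' (not opp) -> no flip
Dir E: first cell '.' (not opp) -> no flip
Dir SW: first cell '.' (not opp) -> no flip
Dir S: opp run (1,3) capped by B -> flip
Dir SE: first cell '.' (not opp) -> no flip
All flips: (1,3)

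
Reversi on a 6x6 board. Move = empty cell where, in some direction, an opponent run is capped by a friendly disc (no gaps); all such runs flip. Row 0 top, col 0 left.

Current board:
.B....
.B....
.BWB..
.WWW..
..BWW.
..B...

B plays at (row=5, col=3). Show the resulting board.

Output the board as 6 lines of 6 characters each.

Place B at (5,3); scan 8 dirs for brackets.
Dir NW: first cell 'B' (not opp) -> no flip
Dir N: opp run (4,3) (3,3) capped by B -> flip
Dir NE: opp run (4,4), next='.' -> no flip
Dir W: first cell 'B' (not opp) -> no flip
Dir E: first cell '.' (not opp) -> no flip
Dir SW: edge -> no flip
Dir S: edge -> no flip
Dir SE: edge -> no flip
All flips: (3,3) (4,3)

Answer: .B....
.B....
.BWB..
.WWB..
..BBW.
..BB..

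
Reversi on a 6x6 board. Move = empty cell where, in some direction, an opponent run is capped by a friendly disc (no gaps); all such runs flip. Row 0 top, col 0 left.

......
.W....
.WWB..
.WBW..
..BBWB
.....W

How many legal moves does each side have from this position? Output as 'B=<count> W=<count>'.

Answer: B=6 W=8

Derivation:
-- B to move --
(0,0): no bracket -> illegal
(0,1): no bracket -> illegal
(0,2): no bracket -> illegal
(1,0): flips 1 -> legal
(1,2): flips 1 -> legal
(1,3): no bracket -> illegal
(2,0): flips 3 -> legal
(2,4): flips 1 -> legal
(3,0): flips 1 -> legal
(3,4): flips 1 -> legal
(3,5): no bracket -> illegal
(4,0): no bracket -> illegal
(4,1): no bracket -> illegal
(5,3): no bracket -> illegal
(5,4): no bracket -> illegal
B mobility = 6
-- W to move --
(1,2): no bracket -> illegal
(1,3): flips 1 -> legal
(1,4): no bracket -> illegal
(2,4): flips 1 -> legal
(3,4): no bracket -> illegal
(3,5): flips 1 -> legal
(4,1): flips 2 -> legal
(5,1): flips 1 -> legal
(5,2): flips 2 -> legal
(5,3): flips 2 -> legal
(5,4): flips 2 -> legal
W mobility = 8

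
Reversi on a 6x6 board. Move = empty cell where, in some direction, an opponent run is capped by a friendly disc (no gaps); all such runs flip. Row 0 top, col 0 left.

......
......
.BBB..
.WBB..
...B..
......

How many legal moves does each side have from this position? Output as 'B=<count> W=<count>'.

Answer: B=3 W=3

Derivation:
-- B to move --
(2,0): no bracket -> illegal
(3,0): flips 1 -> legal
(4,0): flips 1 -> legal
(4,1): flips 1 -> legal
(4,2): no bracket -> illegal
B mobility = 3
-- W to move --
(1,0): no bracket -> illegal
(1,1): flips 1 -> legal
(1,2): no bracket -> illegal
(1,3): flips 1 -> legal
(1,4): no bracket -> illegal
(2,0): no bracket -> illegal
(2,4): no bracket -> illegal
(3,0): no bracket -> illegal
(3,4): flips 2 -> legal
(4,1): no bracket -> illegal
(4,2): no bracket -> illegal
(4,4): no bracket -> illegal
(5,2): no bracket -> illegal
(5,3): no bracket -> illegal
(5,4): no bracket -> illegal
W mobility = 3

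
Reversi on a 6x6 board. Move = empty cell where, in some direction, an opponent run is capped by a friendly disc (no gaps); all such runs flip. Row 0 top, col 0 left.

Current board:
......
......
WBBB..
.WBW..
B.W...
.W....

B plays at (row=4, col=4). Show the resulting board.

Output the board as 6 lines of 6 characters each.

Answer: ......
......
WBBB..
.WBB..
B.W.B.
.W....

Derivation:
Place B at (4,4); scan 8 dirs for brackets.
Dir NW: opp run (3,3) capped by B -> flip
Dir N: first cell '.' (not opp) -> no flip
Dir NE: first cell '.' (not opp) -> no flip
Dir W: first cell '.' (not opp) -> no flip
Dir E: first cell '.' (not opp) -> no flip
Dir SW: first cell '.' (not opp) -> no flip
Dir S: first cell '.' (not opp) -> no flip
Dir SE: first cell '.' (not opp) -> no flip
All flips: (3,3)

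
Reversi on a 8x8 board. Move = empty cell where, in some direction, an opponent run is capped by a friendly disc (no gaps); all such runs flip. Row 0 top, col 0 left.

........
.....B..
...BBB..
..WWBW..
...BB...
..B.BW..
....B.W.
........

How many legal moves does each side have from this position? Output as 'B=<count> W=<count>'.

Answer: B=11 W=7

Derivation:
-- B to move --
(2,1): flips 1 -> legal
(2,2): flips 1 -> legal
(2,6): flips 1 -> legal
(3,1): flips 2 -> legal
(3,6): flips 1 -> legal
(4,1): flips 1 -> legal
(4,2): flips 1 -> legal
(4,5): flips 1 -> legal
(4,6): flips 2 -> legal
(5,6): flips 1 -> legal
(5,7): no bracket -> illegal
(6,5): no bracket -> illegal
(6,7): no bracket -> illegal
(7,5): no bracket -> illegal
(7,6): no bracket -> illegal
(7,7): flips 2 -> legal
B mobility = 11
-- W to move --
(0,4): no bracket -> illegal
(0,5): flips 2 -> legal
(0,6): flips 2 -> legal
(1,2): no bracket -> illegal
(1,3): flips 2 -> legal
(1,4): flips 1 -> legal
(1,6): no bracket -> illegal
(2,2): no bracket -> illegal
(2,6): no bracket -> illegal
(3,6): no bracket -> illegal
(4,1): no bracket -> illegal
(4,2): no bracket -> illegal
(4,5): no bracket -> illegal
(5,1): no bracket -> illegal
(5,3): flips 3 -> legal
(6,1): no bracket -> illegal
(6,2): no bracket -> illegal
(6,3): no bracket -> illegal
(6,5): flips 2 -> legal
(7,3): flips 1 -> legal
(7,4): no bracket -> illegal
(7,5): no bracket -> illegal
W mobility = 7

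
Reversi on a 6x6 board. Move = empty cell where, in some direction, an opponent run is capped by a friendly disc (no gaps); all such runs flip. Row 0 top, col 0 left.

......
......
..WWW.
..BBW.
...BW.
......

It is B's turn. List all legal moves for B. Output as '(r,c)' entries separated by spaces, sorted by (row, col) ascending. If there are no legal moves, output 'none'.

(1,1): flips 1 -> legal
(1,2): flips 1 -> legal
(1,3): flips 1 -> legal
(1,4): flips 1 -> legal
(1,5): flips 1 -> legal
(2,1): no bracket -> illegal
(2,5): flips 1 -> legal
(3,1): no bracket -> illegal
(3,5): flips 1 -> legal
(4,5): flips 1 -> legal
(5,3): no bracket -> illegal
(5,4): no bracket -> illegal
(5,5): flips 1 -> legal

Answer: (1,1) (1,2) (1,3) (1,4) (1,5) (2,5) (3,5) (4,5) (5,5)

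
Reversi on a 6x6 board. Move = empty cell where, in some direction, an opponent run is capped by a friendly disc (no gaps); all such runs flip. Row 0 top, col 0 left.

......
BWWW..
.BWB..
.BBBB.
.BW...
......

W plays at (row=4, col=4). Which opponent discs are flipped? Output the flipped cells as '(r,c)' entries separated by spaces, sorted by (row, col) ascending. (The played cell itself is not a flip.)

Dir NW: opp run (3,3) capped by W -> flip
Dir N: opp run (3,4), next='.' -> no flip
Dir NE: first cell '.' (not opp) -> no flip
Dir W: first cell '.' (not opp) -> no flip
Dir E: first cell '.' (not opp) -> no flip
Dir SW: first cell '.' (not opp) -> no flip
Dir S: first cell '.' (not opp) -> no flip
Dir SE: first cell '.' (not opp) -> no flip

Answer: (3,3)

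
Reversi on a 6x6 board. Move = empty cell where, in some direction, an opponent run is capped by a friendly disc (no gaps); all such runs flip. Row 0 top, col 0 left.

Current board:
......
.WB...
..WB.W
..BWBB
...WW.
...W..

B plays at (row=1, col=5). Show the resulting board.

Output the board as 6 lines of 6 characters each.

Place B at (1,5); scan 8 dirs for brackets.
Dir NW: first cell '.' (not opp) -> no flip
Dir N: first cell '.' (not opp) -> no flip
Dir NE: edge -> no flip
Dir W: first cell '.' (not opp) -> no flip
Dir E: edge -> no flip
Dir SW: first cell '.' (not opp) -> no flip
Dir S: opp run (2,5) capped by B -> flip
Dir SE: edge -> no flip
All flips: (2,5)

Answer: ......
.WB..B
..WB.B
..BWBB
...WW.
...W..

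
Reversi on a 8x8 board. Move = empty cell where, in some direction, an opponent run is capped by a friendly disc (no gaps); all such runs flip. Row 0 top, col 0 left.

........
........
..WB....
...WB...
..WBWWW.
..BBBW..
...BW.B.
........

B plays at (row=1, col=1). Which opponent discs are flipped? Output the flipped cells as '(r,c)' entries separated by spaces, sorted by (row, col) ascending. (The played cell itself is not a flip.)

Dir NW: first cell '.' (not opp) -> no flip
Dir N: first cell '.' (not opp) -> no flip
Dir NE: first cell '.' (not opp) -> no flip
Dir W: first cell '.' (not opp) -> no flip
Dir E: first cell '.' (not opp) -> no flip
Dir SW: first cell '.' (not opp) -> no flip
Dir S: first cell '.' (not opp) -> no flip
Dir SE: opp run (2,2) (3,3) (4,4) (5,5) capped by B -> flip

Answer: (2,2) (3,3) (4,4) (5,5)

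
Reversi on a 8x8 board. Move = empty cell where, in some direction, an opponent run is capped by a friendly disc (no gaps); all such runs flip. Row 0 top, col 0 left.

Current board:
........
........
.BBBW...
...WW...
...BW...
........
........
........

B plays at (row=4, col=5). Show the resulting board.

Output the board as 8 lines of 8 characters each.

Place B at (4,5); scan 8 dirs for brackets.
Dir NW: opp run (3,4) capped by B -> flip
Dir N: first cell '.' (not opp) -> no flip
Dir NE: first cell '.' (not opp) -> no flip
Dir W: opp run (4,4) capped by B -> flip
Dir E: first cell '.' (not opp) -> no flip
Dir SW: first cell '.' (not opp) -> no flip
Dir S: first cell '.' (not opp) -> no flip
Dir SE: first cell '.' (not opp) -> no flip
All flips: (3,4) (4,4)

Answer: ........
........
.BBBW...
...WB...
...BBB..
........
........
........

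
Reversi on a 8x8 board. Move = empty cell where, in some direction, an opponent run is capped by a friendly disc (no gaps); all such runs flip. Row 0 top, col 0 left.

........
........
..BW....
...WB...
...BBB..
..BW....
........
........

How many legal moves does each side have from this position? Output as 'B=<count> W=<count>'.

-- B to move --
(1,2): flips 1 -> legal
(1,3): flips 2 -> legal
(1,4): no bracket -> illegal
(2,4): flips 1 -> legal
(3,2): flips 1 -> legal
(4,2): no bracket -> illegal
(5,4): flips 1 -> legal
(6,2): flips 1 -> legal
(6,3): flips 1 -> legal
(6,4): no bracket -> illegal
B mobility = 7
-- W to move --
(1,1): flips 1 -> legal
(1,2): no bracket -> illegal
(1,3): no bracket -> illegal
(2,1): flips 1 -> legal
(2,4): no bracket -> illegal
(2,5): no bracket -> illegal
(3,1): no bracket -> illegal
(3,2): no bracket -> illegal
(3,5): flips 2 -> legal
(3,6): no bracket -> illegal
(4,1): no bracket -> illegal
(4,2): no bracket -> illegal
(4,6): no bracket -> illegal
(5,1): flips 1 -> legal
(5,4): no bracket -> illegal
(5,5): flips 1 -> legal
(5,6): flips 2 -> legal
(6,1): no bracket -> illegal
(6,2): no bracket -> illegal
(6,3): no bracket -> illegal
W mobility = 6

Answer: B=7 W=6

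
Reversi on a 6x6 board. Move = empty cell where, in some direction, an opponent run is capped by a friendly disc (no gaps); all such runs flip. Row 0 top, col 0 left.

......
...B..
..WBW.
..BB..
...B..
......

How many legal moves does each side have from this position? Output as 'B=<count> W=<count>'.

Answer: B=7 W=4

Derivation:
-- B to move --
(1,1): flips 1 -> legal
(1,2): flips 1 -> legal
(1,4): no bracket -> illegal
(1,5): flips 1 -> legal
(2,1): flips 1 -> legal
(2,5): flips 1 -> legal
(3,1): flips 1 -> legal
(3,4): no bracket -> illegal
(3,5): flips 1 -> legal
B mobility = 7
-- W to move --
(0,2): flips 1 -> legal
(0,3): no bracket -> illegal
(0,4): flips 1 -> legal
(1,2): no bracket -> illegal
(1,4): no bracket -> illegal
(2,1): no bracket -> illegal
(3,1): no bracket -> illegal
(3,4): no bracket -> illegal
(4,1): no bracket -> illegal
(4,2): flips 2 -> legal
(4,4): flips 1 -> legal
(5,2): no bracket -> illegal
(5,3): no bracket -> illegal
(5,4): no bracket -> illegal
W mobility = 4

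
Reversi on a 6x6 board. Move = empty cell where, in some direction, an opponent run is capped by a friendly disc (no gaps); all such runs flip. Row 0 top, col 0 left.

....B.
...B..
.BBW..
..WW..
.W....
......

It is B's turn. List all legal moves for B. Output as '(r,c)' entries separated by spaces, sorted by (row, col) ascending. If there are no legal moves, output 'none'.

Answer: (2,4) (4,2) (4,3) (4,4)

Derivation:
(1,2): no bracket -> illegal
(1,4): no bracket -> illegal
(2,4): flips 1 -> legal
(3,0): no bracket -> illegal
(3,1): no bracket -> illegal
(3,4): no bracket -> illegal
(4,0): no bracket -> illegal
(4,2): flips 1 -> legal
(4,3): flips 3 -> legal
(4,4): flips 1 -> legal
(5,0): no bracket -> illegal
(5,1): no bracket -> illegal
(5,2): no bracket -> illegal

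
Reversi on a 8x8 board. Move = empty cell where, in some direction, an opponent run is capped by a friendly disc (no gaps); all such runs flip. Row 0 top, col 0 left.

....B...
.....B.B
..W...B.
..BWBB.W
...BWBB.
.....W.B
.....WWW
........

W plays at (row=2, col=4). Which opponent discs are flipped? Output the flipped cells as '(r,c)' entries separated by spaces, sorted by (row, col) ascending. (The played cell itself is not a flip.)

Dir NW: first cell '.' (not opp) -> no flip
Dir N: first cell '.' (not opp) -> no flip
Dir NE: opp run (1,5), next='.' -> no flip
Dir W: first cell '.' (not opp) -> no flip
Dir E: first cell '.' (not opp) -> no flip
Dir SW: first cell 'W' (not opp) -> no flip
Dir S: opp run (3,4) capped by W -> flip
Dir SE: opp run (3,5) (4,6) (5,7), next=edge -> no flip

Answer: (3,4)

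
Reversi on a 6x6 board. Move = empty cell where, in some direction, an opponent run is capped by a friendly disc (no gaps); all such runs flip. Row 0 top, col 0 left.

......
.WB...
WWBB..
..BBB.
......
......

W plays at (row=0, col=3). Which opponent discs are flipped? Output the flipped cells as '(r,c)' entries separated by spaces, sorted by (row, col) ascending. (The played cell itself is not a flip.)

Dir NW: edge -> no flip
Dir N: edge -> no flip
Dir NE: edge -> no flip
Dir W: first cell '.' (not opp) -> no flip
Dir E: first cell '.' (not opp) -> no flip
Dir SW: opp run (1,2) capped by W -> flip
Dir S: first cell '.' (not opp) -> no flip
Dir SE: first cell '.' (not opp) -> no flip

Answer: (1,2)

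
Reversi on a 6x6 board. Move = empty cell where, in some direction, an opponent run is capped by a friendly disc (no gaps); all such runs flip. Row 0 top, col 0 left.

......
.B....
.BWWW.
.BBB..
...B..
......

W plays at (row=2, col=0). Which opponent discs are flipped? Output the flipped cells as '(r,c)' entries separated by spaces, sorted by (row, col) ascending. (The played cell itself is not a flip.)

Answer: (2,1)

Derivation:
Dir NW: edge -> no flip
Dir N: first cell '.' (not opp) -> no flip
Dir NE: opp run (1,1), next='.' -> no flip
Dir W: edge -> no flip
Dir E: opp run (2,1) capped by W -> flip
Dir SW: edge -> no flip
Dir S: first cell '.' (not opp) -> no flip
Dir SE: opp run (3,1), next='.' -> no flip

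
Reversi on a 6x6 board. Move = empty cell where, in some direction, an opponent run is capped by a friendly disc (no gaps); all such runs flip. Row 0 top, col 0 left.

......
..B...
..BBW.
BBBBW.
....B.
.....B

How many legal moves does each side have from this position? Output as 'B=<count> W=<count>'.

-- B to move --
(1,3): no bracket -> illegal
(1,4): flips 2 -> legal
(1,5): flips 1 -> legal
(2,5): flips 1 -> legal
(3,5): flips 1 -> legal
(4,3): no bracket -> illegal
(4,5): flips 1 -> legal
B mobility = 5
-- W to move --
(0,1): flips 2 -> legal
(0,2): no bracket -> illegal
(0,3): no bracket -> illegal
(1,1): no bracket -> illegal
(1,3): no bracket -> illegal
(1,4): no bracket -> illegal
(2,0): no bracket -> illegal
(2,1): flips 2 -> legal
(3,5): no bracket -> illegal
(4,0): no bracket -> illegal
(4,1): no bracket -> illegal
(4,2): flips 1 -> legal
(4,3): no bracket -> illegal
(4,5): no bracket -> illegal
(5,3): no bracket -> illegal
(5,4): flips 1 -> legal
W mobility = 4

Answer: B=5 W=4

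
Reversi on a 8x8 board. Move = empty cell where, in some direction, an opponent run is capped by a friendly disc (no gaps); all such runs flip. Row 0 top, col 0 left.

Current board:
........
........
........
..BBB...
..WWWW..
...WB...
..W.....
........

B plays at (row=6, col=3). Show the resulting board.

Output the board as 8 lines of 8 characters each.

Place B at (6,3); scan 8 dirs for brackets.
Dir NW: first cell '.' (not opp) -> no flip
Dir N: opp run (5,3) (4,3) capped by B -> flip
Dir NE: first cell 'B' (not opp) -> no flip
Dir W: opp run (6,2), next='.' -> no flip
Dir E: first cell '.' (not opp) -> no flip
Dir SW: first cell '.' (not opp) -> no flip
Dir S: first cell '.' (not opp) -> no flip
Dir SE: first cell '.' (not opp) -> no flip
All flips: (4,3) (5,3)

Answer: ........
........
........
..BBB...
..WBWW..
...BB...
..WB....
........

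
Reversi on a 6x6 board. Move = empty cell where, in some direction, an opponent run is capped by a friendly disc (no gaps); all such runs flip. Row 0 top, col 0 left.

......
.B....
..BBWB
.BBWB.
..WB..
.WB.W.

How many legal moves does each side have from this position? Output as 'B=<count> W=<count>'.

-- B to move --
(1,3): no bracket -> illegal
(1,4): flips 1 -> legal
(1,5): no bracket -> illegal
(3,5): no bracket -> illegal
(4,0): no bracket -> illegal
(4,1): flips 1 -> legal
(4,4): flips 1 -> legal
(4,5): no bracket -> illegal
(5,0): flips 1 -> legal
(5,3): flips 1 -> legal
(5,5): no bracket -> illegal
B mobility = 5
-- W to move --
(0,0): flips 2 -> legal
(0,1): no bracket -> illegal
(0,2): no bracket -> illegal
(1,0): no bracket -> illegal
(1,2): flips 2 -> legal
(1,3): flips 1 -> legal
(1,4): no bracket -> illegal
(1,5): no bracket -> illegal
(2,0): flips 1 -> legal
(2,1): flips 4 -> legal
(3,0): flips 2 -> legal
(3,5): flips 1 -> legal
(4,0): no bracket -> illegal
(4,1): no bracket -> illegal
(4,4): flips 2 -> legal
(4,5): no bracket -> illegal
(5,3): flips 2 -> legal
W mobility = 9

Answer: B=5 W=9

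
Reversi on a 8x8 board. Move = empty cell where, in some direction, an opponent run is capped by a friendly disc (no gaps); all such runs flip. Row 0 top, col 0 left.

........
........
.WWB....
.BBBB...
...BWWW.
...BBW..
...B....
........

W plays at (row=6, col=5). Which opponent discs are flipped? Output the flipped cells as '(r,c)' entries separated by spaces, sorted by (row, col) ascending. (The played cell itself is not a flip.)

Dir NW: opp run (5,4) (4,3) (3,2) capped by W -> flip
Dir N: first cell 'W' (not opp) -> no flip
Dir NE: first cell '.' (not opp) -> no flip
Dir W: first cell '.' (not opp) -> no flip
Dir E: first cell '.' (not opp) -> no flip
Dir SW: first cell '.' (not opp) -> no flip
Dir S: first cell '.' (not opp) -> no flip
Dir SE: first cell '.' (not opp) -> no flip

Answer: (3,2) (4,3) (5,4)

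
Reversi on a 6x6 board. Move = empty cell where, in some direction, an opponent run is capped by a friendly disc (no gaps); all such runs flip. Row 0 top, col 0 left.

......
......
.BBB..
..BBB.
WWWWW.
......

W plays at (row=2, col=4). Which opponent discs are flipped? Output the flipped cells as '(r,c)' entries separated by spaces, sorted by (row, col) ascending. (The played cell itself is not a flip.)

Dir NW: first cell '.' (not opp) -> no flip
Dir N: first cell '.' (not opp) -> no flip
Dir NE: first cell '.' (not opp) -> no flip
Dir W: opp run (2,3) (2,2) (2,1), next='.' -> no flip
Dir E: first cell '.' (not opp) -> no flip
Dir SW: opp run (3,3) capped by W -> flip
Dir S: opp run (3,4) capped by W -> flip
Dir SE: first cell '.' (not opp) -> no flip

Answer: (3,3) (3,4)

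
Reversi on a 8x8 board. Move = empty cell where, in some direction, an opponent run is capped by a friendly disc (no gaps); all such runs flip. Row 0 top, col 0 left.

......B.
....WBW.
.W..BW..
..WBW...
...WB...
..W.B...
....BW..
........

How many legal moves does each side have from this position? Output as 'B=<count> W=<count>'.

Answer: B=11 W=5

Derivation:
-- B to move --
(0,3): no bracket -> illegal
(0,4): flips 1 -> legal
(0,5): no bracket -> illegal
(0,7): no bracket -> illegal
(1,0): flips 3 -> legal
(1,1): no bracket -> illegal
(1,2): no bracket -> illegal
(1,3): flips 1 -> legal
(1,7): flips 1 -> legal
(2,0): no bracket -> illegal
(2,2): no bracket -> illegal
(2,3): no bracket -> illegal
(2,6): flips 2 -> legal
(2,7): no bracket -> illegal
(3,0): no bracket -> illegal
(3,1): flips 1 -> legal
(3,5): flips 2 -> legal
(3,6): no bracket -> illegal
(4,1): no bracket -> illegal
(4,2): flips 1 -> legal
(4,5): no bracket -> illegal
(5,1): no bracket -> illegal
(5,3): flips 1 -> legal
(5,5): no bracket -> illegal
(5,6): no bracket -> illegal
(6,1): no bracket -> illegal
(6,2): no bracket -> illegal
(6,3): no bracket -> illegal
(6,6): flips 1 -> legal
(7,4): no bracket -> illegal
(7,5): no bracket -> illegal
(7,6): flips 1 -> legal
B mobility = 11
-- W to move --
(0,4): no bracket -> illegal
(0,5): flips 1 -> legal
(0,7): no bracket -> illegal
(1,3): no bracket -> illegal
(1,7): no bracket -> illegal
(2,2): no bracket -> illegal
(2,3): flips 2 -> legal
(2,6): no bracket -> illegal
(3,5): no bracket -> illegal
(4,2): no bracket -> illegal
(4,5): flips 1 -> legal
(5,3): no bracket -> illegal
(5,5): no bracket -> illegal
(6,3): flips 1 -> legal
(7,3): no bracket -> illegal
(7,4): flips 3 -> legal
(7,5): no bracket -> illegal
W mobility = 5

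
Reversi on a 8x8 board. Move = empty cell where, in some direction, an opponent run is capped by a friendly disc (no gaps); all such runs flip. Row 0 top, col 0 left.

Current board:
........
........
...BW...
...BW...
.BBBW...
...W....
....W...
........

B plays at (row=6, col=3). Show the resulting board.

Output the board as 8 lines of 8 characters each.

Place B at (6,3); scan 8 dirs for brackets.
Dir NW: first cell '.' (not opp) -> no flip
Dir N: opp run (5,3) capped by B -> flip
Dir NE: first cell '.' (not opp) -> no flip
Dir W: first cell '.' (not opp) -> no flip
Dir E: opp run (6,4), next='.' -> no flip
Dir SW: first cell '.' (not opp) -> no flip
Dir S: first cell '.' (not opp) -> no flip
Dir SE: first cell '.' (not opp) -> no flip
All flips: (5,3)

Answer: ........
........
...BW...
...BW...
.BBBW...
...B....
...BW...
........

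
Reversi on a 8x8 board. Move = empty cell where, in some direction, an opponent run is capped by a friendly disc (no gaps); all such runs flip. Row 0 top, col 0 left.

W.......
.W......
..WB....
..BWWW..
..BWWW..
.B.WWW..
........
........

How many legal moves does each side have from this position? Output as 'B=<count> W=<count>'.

-- B to move --
(0,1): no bracket -> illegal
(0,2): no bracket -> illegal
(1,0): no bracket -> illegal
(1,2): flips 1 -> legal
(1,3): no bracket -> illegal
(2,0): no bracket -> illegal
(2,1): flips 1 -> legal
(2,4): flips 1 -> legal
(2,5): no bracket -> illegal
(2,6): no bracket -> illegal
(3,1): no bracket -> illegal
(3,6): flips 3 -> legal
(4,6): flips 3 -> legal
(5,2): no bracket -> illegal
(5,6): flips 2 -> legal
(6,2): no bracket -> illegal
(6,3): flips 3 -> legal
(6,4): flips 1 -> legal
(6,5): flips 2 -> legal
(6,6): no bracket -> illegal
B mobility = 9
-- W to move --
(1,2): flips 1 -> legal
(1,3): flips 1 -> legal
(1,4): no bracket -> illegal
(2,1): flips 1 -> legal
(2,4): flips 1 -> legal
(3,1): flips 2 -> legal
(4,0): no bracket -> illegal
(4,1): flips 1 -> legal
(5,0): no bracket -> illegal
(5,2): flips 2 -> legal
(6,0): flips 2 -> legal
(6,1): no bracket -> illegal
(6,2): no bracket -> illegal
W mobility = 8

Answer: B=9 W=8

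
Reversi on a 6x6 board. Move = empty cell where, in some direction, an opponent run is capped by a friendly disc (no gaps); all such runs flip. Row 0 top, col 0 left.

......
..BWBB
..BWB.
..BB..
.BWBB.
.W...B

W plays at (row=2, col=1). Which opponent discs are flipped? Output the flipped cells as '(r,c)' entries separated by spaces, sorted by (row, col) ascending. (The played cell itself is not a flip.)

Dir NW: first cell '.' (not opp) -> no flip
Dir N: first cell '.' (not opp) -> no flip
Dir NE: opp run (1,2), next='.' -> no flip
Dir W: first cell '.' (not opp) -> no flip
Dir E: opp run (2,2) capped by W -> flip
Dir SW: first cell '.' (not opp) -> no flip
Dir S: first cell '.' (not opp) -> no flip
Dir SE: opp run (3,2) (4,3), next='.' -> no flip

Answer: (2,2)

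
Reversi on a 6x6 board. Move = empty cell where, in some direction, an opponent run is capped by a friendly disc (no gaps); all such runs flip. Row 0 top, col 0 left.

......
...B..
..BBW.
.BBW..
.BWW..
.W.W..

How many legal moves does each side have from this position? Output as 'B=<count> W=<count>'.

Answer: B=6 W=8

Derivation:
-- B to move --
(1,4): no bracket -> illegal
(1,5): no bracket -> illegal
(2,5): flips 1 -> legal
(3,4): flips 1 -> legal
(3,5): flips 1 -> legal
(4,0): no bracket -> illegal
(4,4): flips 3 -> legal
(5,0): no bracket -> illegal
(5,2): flips 1 -> legal
(5,4): flips 1 -> legal
B mobility = 6
-- W to move --
(0,2): flips 1 -> legal
(0,3): flips 2 -> legal
(0,4): no bracket -> illegal
(1,1): flips 1 -> legal
(1,2): flips 2 -> legal
(1,4): no bracket -> illegal
(2,0): flips 1 -> legal
(2,1): flips 5 -> legal
(3,0): flips 2 -> legal
(3,4): no bracket -> illegal
(4,0): flips 1 -> legal
(5,0): no bracket -> illegal
(5,2): no bracket -> illegal
W mobility = 8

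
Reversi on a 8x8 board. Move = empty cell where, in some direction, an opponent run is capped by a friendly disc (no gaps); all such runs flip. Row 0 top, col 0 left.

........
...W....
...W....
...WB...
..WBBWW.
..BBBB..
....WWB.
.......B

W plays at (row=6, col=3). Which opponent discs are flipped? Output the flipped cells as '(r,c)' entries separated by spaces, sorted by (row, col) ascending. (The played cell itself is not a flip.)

Answer: (4,3) (5,3) (5,4)

Derivation:
Dir NW: opp run (5,2), next='.' -> no flip
Dir N: opp run (5,3) (4,3) capped by W -> flip
Dir NE: opp run (5,4) capped by W -> flip
Dir W: first cell '.' (not opp) -> no flip
Dir E: first cell 'W' (not opp) -> no flip
Dir SW: first cell '.' (not opp) -> no flip
Dir S: first cell '.' (not opp) -> no flip
Dir SE: first cell '.' (not opp) -> no flip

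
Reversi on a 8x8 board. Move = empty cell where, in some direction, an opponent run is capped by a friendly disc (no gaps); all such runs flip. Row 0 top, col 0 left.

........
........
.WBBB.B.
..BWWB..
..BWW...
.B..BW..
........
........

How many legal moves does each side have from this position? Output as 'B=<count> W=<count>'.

-- B to move --
(1,0): flips 1 -> legal
(1,1): no bracket -> illegal
(1,2): no bracket -> illegal
(2,0): flips 1 -> legal
(2,5): no bracket -> illegal
(3,0): no bracket -> illegal
(3,1): no bracket -> illegal
(4,5): flips 3 -> legal
(4,6): no bracket -> illegal
(5,2): no bracket -> illegal
(5,3): flips 3 -> legal
(5,6): flips 1 -> legal
(6,4): no bracket -> illegal
(6,5): no bracket -> illegal
(6,6): flips 3 -> legal
B mobility = 6
-- W to move --
(1,1): flips 1 -> legal
(1,2): flips 1 -> legal
(1,3): flips 1 -> legal
(1,4): flips 1 -> legal
(1,5): flips 1 -> legal
(1,6): no bracket -> illegal
(1,7): flips 2 -> legal
(2,5): flips 3 -> legal
(2,7): no bracket -> illegal
(3,1): flips 1 -> legal
(3,6): flips 1 -> legal
(3,7): no bracket -> illegal
(4,0): no bracket -> illegal
(4,1): flips 1 -> legal
(4,5): no bracket -> illegal
(4,6): no bracket -> illegal
(5,0): no bracket -> illegal
(5,2): no bracket -> illegal
(5,3): flips 1 -> legal
(6,0): flips 2 -> legal
(6,1): no bracket -> illegal
(6,2): no bracket -> illegal
(6,3): no bracket -> illegal
(6,4): flips 1 -> legal
(6,5): flips 1 -> legal
W mobility = 14

Answer: B=6 W=14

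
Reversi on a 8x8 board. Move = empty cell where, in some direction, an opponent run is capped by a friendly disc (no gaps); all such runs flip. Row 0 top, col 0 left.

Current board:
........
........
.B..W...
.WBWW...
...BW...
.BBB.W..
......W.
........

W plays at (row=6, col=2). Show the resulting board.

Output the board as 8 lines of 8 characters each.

Place W at (6,2); scan 8 dirs for brackets.
Dir NW: opp run (5,1), next='.' -> no flip
Dir N: opp run (5,2), next='.' -> no flip
Dir NE: opp run (5,3) capped by W -> flip
Dir W: first cell '.' (not opp) -> no flip
Dir E: first cell '.' (not opp) -> no flip
Dir SW: first cell '.' (not opp) -> no flip
Dir S: first cell '.' (not opp) -> no flip
Dir SE: first cell '.' (not opp) -> no flip
All flips: (5,3)

Answer: ........
........
.B..W...
.WBWW...
...BW...
.BBW.W..
..W...W.
........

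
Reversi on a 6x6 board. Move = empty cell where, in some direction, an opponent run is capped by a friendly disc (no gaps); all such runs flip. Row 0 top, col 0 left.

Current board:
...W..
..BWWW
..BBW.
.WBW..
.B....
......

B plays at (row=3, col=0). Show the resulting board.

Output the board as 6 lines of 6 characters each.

Answer: ...W..
..BWWW
..BBW.
BBBW..
.B....
......

Derivation:
Place B at (3,0); scan 8 dirs for brackets.
Dir NW: edge -> no flip
Dir N: first cell '.' (not opp) -> no flip
Dir NE: first cell '.' (not opp) -> no flip
Dir W: edge -> no flip
Dir E: opp run (3,1) capped by B -> flip
Dir SW: edge -> no flip
Dir S: first cell '.' (not opp) -> no flip
Dir SE: first cell 'B' (not opp) -> no flip
All flips: (3,1)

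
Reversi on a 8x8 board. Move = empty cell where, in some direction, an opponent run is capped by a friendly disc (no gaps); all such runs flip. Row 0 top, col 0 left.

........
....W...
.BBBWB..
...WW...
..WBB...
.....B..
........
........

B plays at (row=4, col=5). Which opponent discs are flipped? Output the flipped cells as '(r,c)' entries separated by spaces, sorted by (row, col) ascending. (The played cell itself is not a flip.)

Answer: (3,4)

Derivation:
Dir NW: opp run (3,4) capped by B -> flip
Dir N: first cell '.' (not opp) -> no flip
Dir NE: first cell '.' (not opp) -> no flip
Dir W: first cell 'B' (not opp) -> no flip
Dir E: first cell '.' (not opp) -> no flip
Dir SW: first cell '.' (not opp) -> no flip
Dir S: first cell 'B' (not opp) -> no flip
Dir SE: first cell '.' (not opp) -> no flip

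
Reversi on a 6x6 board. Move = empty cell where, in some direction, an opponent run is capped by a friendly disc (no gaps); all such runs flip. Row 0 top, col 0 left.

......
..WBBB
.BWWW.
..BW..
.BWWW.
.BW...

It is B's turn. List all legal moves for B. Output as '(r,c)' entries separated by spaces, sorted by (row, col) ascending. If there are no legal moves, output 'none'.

Answer: (0,2) (0,3) (1,1) (2,5) (3,1) (3,4) (3,5) (4,5) (5,3) (5,4)

Derivation:
(0,1): no bracket -> illegal
(0,2): flips 2 -> legal
(0,3): flips 1 -> legal
(1,1): flips 1 -> legal
(2,5): flips 3 -> legal
(3,1): flips 1 -> legal
(3,4): flips 2 -> legal
(3,5): flips 1 -> legal
(4,5): flips 3 -> legal
(5,3): flips 4 -> legal
(5,4): flips 1 -> legal
(5,5): no bracket -> illegal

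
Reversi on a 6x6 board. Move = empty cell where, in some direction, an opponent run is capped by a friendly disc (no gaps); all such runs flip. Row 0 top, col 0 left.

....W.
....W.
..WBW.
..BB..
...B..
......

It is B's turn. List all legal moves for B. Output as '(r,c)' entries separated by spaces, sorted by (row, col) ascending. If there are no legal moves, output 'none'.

Answer: (0,5) (1,1) (1,2) (1,5) (2,1) (2,5)

Derivation:
(0,3): no bracket -> illegal
(0,5): flips 1 -> legal
(1,1): flips 1 -> legal
(1,2): flips 1 -> legal
(1,3): no bracket -> illegal
(1,5): flips 1 -> legal
(2,1): flips 1 -> legal
(2,5): flips 1 -> legal
(3,1): no bracket -> illegal
(3,4): no bracket -> illegal
(3,5): no bracket -> illegal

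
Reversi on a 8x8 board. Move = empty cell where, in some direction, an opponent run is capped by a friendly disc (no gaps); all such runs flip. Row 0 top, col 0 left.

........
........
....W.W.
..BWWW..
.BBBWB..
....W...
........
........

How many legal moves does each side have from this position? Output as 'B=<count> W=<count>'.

Answer: B=6 W=10

Derivation:
-- B to move --
(1,3): no bracket -> illegal
(1,4): no bracket -> illegal
(1,5): flips 2 -> legal
(1,6): no bracket -> illegal
(1,7): no bracket -> illegal
(2,2): no bracket -> illegal
(2,3): flips 2 -> legal
(2,5): flips 2 -> legal
(2,7): no bracket -> illegal
(3,6): flips 3 -> legal
(3,7): no bracket -> illegal
(4,6): no bracket -> illegal
(5,3): no bracket -> illegal
(5,5): no bracket -> illegal
(6,3): flips 1 -> legal
(6,4): no bracket -> illegal
(6,5): flips 1 -> legal
B mobility = 6
-- W to move --
(2,1): flips 2 -> legal
(2,2): no bracket -> illegal
(2,3): no bracket -> illegal
(3,0): no bracket -> illegal
(3,1): flips 1 -> legal
(3,6): flips 1 -> legal
(4,0): flips 3 -> legal
(4,6): flips 1 -> legal
(5,0): no bracket -> illegal
(5,1): flips 1 -> legal
(5,2): flips 1 -> legal
(5,3): flips 1 -> legal
(5,5): flips 1 -> legal
(5,6): flips 1 -> legal
W mobility = 10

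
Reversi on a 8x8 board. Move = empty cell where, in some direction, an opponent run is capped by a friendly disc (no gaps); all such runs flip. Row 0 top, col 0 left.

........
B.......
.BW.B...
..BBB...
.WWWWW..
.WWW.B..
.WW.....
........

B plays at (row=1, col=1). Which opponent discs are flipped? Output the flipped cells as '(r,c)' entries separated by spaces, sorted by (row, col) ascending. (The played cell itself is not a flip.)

Dir NW: first cell '.' (not opp) -> no flip
Dir N: first cell '.' (not opp) -> no flip
Dir NE: first cell '.' (not opp) -> no flip
Dir W: first cell 'B' (not opp) -> no flip
Dir E: first cell '.' (not opp) -> no flip
Dir SW: first cell '.' (not opp) -> no flip
Dir S: first cell 'B' (not opp) -> no flip
Dir SE: opp run (2,2) capped by B -> flip

Answer: (2,2)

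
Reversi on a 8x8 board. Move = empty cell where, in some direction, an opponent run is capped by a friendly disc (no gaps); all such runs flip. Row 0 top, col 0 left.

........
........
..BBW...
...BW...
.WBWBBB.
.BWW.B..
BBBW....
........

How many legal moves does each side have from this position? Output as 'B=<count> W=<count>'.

Answer: B=9 W=13

Derivation:
-- B to move --
(1,3): no bracket -> illegal
(1,4): flips 2 -> legal
(1,5): flips 1 -> legal
(2,5): flips 4 -> legal
(3,0): no bracket -> illegal
(3,1): flips 1 -> legal
(3,2): no bracket -> illegal
(3,5): flips 1 -> legal
(4,0): flips 1 -> legal
(5,0): no bracket -> illegal
(5,4): flips 2 -> legal
(6,4): flips 2 -> legal
(7,2): no bracket -> illegal
(7,3): flips 3 -> legal
(7,4): no bracket -> illegal
B mobility = 9
-- W to move --
(1,1): no bracket -> illegal
(1,2): flips 1 -> legal
(1,3): flips 2 -> legal
(1,4): no bracket -> illegal
(2,1): flips 2 -> legal
(3,1): flips 1 -> legal
(3,2): flips 2 -> legal
(3,5): flips 1 -> legal
(3,6): no bracket -> illegal
(3,7): no bracket -> illegal
(4,0): no bracket -> illegal
(4,7): flips 3 -> legal
(5,0): flips 1 -> legal
(5,4): flips 1 -> legal
(5,6): flips 1 -> legal
(5,7): no bracket -> illegal
(6,4): no bracket -> illegal
(6,5): no bracket -> illegal
(6,6): no bracket -> illegal
(7,0): flips 1 -> legal
(7,1): flips 3 -> legal
(7,2): flips 1 -> legal
(7,3): no bracket -> illegal
W mobility = 13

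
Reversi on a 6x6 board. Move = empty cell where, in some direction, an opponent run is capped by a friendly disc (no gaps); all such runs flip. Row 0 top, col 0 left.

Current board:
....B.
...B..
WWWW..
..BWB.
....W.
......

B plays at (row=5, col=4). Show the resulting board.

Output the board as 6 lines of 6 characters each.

Answer: ....B.
...B..
WWWW..
..BWB.
....B.
....B.

Derivation:
Place B at (5,4); scan 8 dirs for brackets.
Dir NW: first cell '.' (not opp) -> no flip
Dir N: opp run (4,4) capped by B -> flip
Dir NE: first cell '.' (not opp) -> no flip
Dir W: first cell '.' (not opp) -> no flip
Dir E: first cell '.' (not opp) -> no flip
Dir SW: edge -> no flip
Dir S: edge -> no flip
Dir SE: edge -> no flip
All flips: (4,4)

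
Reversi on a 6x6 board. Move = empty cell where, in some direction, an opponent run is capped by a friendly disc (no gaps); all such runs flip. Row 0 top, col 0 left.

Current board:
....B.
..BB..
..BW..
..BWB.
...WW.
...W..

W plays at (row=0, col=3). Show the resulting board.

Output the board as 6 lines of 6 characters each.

Answer: ...WB.
..BW..
..BW..
..BWB.
...WW.
...W..

Derivation:
Place W at (0,3); scan 8 dirs for brackets.
Dir NW: edge -> no flip
Dir N: edge -> no flip
Dir NE: edge -> no flip
Dir W: first cell '.' (not opp) -> no flip
Dir E: opp run (0,4), next='.' -> no flip
Dir SW: opp run (1,2), next='.' -> no flip
Dir S: opp run (1,3) capped by W -> flip
Dir SE: first cell '.' (not opp) -> no flip
All flips: (1,3)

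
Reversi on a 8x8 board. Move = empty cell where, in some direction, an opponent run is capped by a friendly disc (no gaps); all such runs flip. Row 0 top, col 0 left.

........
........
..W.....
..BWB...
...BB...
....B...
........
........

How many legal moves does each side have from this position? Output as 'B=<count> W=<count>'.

Answer: B=3 W=5

Derivation:
-- B to move --
(1,1): flips 2 -> legal
(1,2): flips 1 -> legal
(1,3): no bracket -> illegal
(2,1): no bracket -> illegal
(2,3): flips 1 -> legal
(2,4): no bracket -> illegal
(3,1): no bracket -> illegal
(4,2): no bracket -> illegal
B mobility = 3
-- W to move --
(2,1): no bracket -> illegal
(2,3): no bracket -> illegal
(2,4): no bracket -> illegal
(2,5): no bracket -> illegal
(3,1): flips 1 -> legal
(3,5): flips 1 -> legal
(4,1): no bracket -> illegal
(4,2): flips 1 -> legal
(4,5): no bracket -> illegal
(5,2): no bracket -> illegal
(5,3): flips 1 -> legal
(5,5): flips 1 -> legal
(6,3): no bracket -> illegal
(6,4): no bracket -> illegal
(6,5): no bracket -> illegal
W mobility = 5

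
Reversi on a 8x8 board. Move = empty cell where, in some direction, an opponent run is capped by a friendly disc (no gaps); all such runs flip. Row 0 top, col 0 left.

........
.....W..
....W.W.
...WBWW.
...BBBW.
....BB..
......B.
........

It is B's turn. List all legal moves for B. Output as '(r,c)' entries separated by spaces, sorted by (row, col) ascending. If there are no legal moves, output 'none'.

(0,4): no bracket -> illegal
(0,5): no bracket -> illegal
(0,6): no bracket -> illegal
(1,3): no bracket -> illegal
(1,4): flips 1 -> legal
(1,6): no bracket -> illegal
(1,7): flips 2 -> legal
(2,2): flips 1 -> legal
(2,3): flips 1 -> legal
(2,5): flips 1 -> legal
(2,7): flips 1 -> legal
(3,2): flips 1 -> legal
(3,7): flips 3 -> legal
(4,2): no bracket -> illegal
(4,7): flips 1 -> legal
(5,6): no bracket -> illegal
(5,7): no bracket -> illegal

Answer: (1,4) (1,7) (2,2) (2,3) (2,5) (2,7) (3,2) (3,7) (4,7)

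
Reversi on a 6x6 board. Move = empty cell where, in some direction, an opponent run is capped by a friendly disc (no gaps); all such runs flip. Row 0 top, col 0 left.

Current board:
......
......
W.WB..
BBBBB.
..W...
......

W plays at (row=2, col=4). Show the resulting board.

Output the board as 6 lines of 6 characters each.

Place W at (2,4); scan 8 dirs for brackets.
Dir NW: first cell '.' (not opp) -> no flip
Dir N: first cell '.' (not opp) -> no flip
Dir NE: first cell '.' (not opp) -> no flip
Dir W: opp run (2,3) capped by W -> flip
Dir E: first cell '.' (not opp) -> no flip
Dir SW: opp run (3,3) capped by W -> flip
Dir S: opp run (3,4), next='.' -> no flip
Dir SE: first cell '.' (not opp) -> no flip
All flips: (2,3) (3,3)

Answer: ......
......
W.WWW.
BBBWB.
..W...
......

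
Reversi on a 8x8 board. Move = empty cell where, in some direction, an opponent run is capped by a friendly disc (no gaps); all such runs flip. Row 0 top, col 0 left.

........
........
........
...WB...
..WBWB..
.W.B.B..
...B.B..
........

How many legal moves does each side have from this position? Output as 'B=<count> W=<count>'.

-- B to move --
(2,2): flips 2 -> legal
(2,3): flips 1 -> legal
(2,4): no bracket -> illegal
(3,1): flips 1 -> legal
(3,2): flips 1 -> legal
(3,5): flips 1 -> legal
(4,0): no bracket -> illegal
(4,1): flips 1 -> legal
(5,0): no bracket -> illegal
(5,2): no bracket -> illegal
(5,4): flips 1 -> legal
(6,0): no bracket -> illegal
(6,1): no bracket -> illegal
(6,2): no bracket -> illegal
B mobility = 7
-- W to move --
(2,3): no bracket -> illegal
(2,4): flips 1 -> legal
(2,5): no bracket -> illegal
(3,2): no bracket -> illegal
(3,5): flips 1 -> legal
(3,6): no bracket -> illegal
(4,6): flips 1 -> legal
(5,2): no bracket -> illegal
(5,4): no bracket -> illegal
(5,6): no bracket -> illegal
(6,2): flips 1 -> legal
(6,4): flips 1 -> legal
(6,6): flips 1 -> legal
(7,2): no bracket -> illegal
(7,3): flips 3 -> legal
(7,4): no bracket -> illegal
(7,5): no bracket -> illegal
(7,6): no bracket -> illegal
W mobility = 7

Answer: B=7 W=7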